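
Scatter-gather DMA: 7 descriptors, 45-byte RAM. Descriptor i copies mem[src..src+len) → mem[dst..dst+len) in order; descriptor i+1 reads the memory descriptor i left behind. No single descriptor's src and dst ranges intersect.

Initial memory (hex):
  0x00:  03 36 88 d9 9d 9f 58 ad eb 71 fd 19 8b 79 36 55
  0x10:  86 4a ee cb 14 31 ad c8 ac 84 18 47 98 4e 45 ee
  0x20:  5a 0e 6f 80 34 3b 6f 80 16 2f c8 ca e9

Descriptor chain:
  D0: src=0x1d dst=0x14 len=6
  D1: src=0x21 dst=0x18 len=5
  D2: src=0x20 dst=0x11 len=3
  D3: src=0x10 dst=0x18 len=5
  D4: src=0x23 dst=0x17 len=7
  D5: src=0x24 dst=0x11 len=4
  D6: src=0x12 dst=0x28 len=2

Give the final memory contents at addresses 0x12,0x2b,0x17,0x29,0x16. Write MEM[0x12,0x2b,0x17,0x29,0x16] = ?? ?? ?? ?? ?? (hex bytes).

MEM[0x12,0x2b,0x17,0x29,0x16] = 3b ca 80 6f ee

#0 dst[0x14+6] := {0x4e,0x45,0xee,0x5a,0x0e,0x6f}
#1 dst[0x18+5] := {0x0e,0x6f,0x80,0x34,0x3b}
#2 dst[0x11+3] := {0x5a,0x0e,0x6f}
#3 dst[0x18+5] := {0x86,0x5a,0x0e,0x6f,0x4e}
#4 dst[0x17+7] := {0x80,0x34,0x3b,0x6f,0x80,0x16,0x2f}
#5 dst[0x11+4] := {0x34,0x3b,0x6f,0x80}
#6 dst[0x28+2] := {0x3b,0x6f}
query mem[0x12]=0x3b, mem[0x2b]=0xca, mem[0x17]=0x80, mem[0x29]=0x6f, mem[0x16]=0xee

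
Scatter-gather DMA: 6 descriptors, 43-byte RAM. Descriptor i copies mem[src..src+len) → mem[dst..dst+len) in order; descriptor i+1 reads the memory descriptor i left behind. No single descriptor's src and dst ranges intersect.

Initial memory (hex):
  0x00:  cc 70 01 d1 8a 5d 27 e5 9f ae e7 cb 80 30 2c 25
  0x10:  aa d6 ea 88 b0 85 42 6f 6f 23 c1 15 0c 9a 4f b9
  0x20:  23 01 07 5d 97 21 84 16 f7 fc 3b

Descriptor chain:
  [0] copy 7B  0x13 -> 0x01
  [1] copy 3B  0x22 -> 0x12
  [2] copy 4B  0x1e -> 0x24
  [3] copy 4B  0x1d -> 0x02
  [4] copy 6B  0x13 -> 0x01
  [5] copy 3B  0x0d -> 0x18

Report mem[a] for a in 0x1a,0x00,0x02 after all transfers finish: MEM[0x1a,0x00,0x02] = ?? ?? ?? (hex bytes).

MEM[0x1a,0x00,0x02] = 25 cc 97

#0 dst[0x01+7] := {0x88,0xb0,0x85,0x42,0x6f,0x6f,0x23}
#1 dst[0x12+3] := {0x07,0x5d,0x97}
#2 dst[0x24+4] := {0x4f,0xb9,0x23,0x01}
#3 dst[0x02+4] := {0x9a,0x4f,0xb9,0x23}
#4 dst[0x01+6] := {0x5d,0x97,0x85,0x42,0x6f,0x6f}
#5 dst[0x18+3] := {0x30,0x2c,0x25}
query mem[0x1a]=0x25, mem[0x00]=0xcc, mem[0x02]=0x97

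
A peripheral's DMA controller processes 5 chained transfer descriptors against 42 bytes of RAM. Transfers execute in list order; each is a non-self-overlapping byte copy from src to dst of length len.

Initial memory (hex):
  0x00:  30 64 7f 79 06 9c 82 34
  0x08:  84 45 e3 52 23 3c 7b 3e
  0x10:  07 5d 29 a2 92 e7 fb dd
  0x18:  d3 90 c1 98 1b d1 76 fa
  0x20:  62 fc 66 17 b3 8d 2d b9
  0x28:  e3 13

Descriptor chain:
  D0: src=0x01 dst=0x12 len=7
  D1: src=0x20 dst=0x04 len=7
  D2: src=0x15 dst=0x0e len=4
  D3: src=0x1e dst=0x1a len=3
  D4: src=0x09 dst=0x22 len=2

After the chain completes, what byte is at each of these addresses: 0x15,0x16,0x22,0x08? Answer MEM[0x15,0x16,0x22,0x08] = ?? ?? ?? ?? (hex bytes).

[0] 0x01->0x12 len=7 : 64 7f 79 06 9c 82 34
[1] 0x20->0x04 len=7 : 62 fc 66 17 b3 8d 2d
[2] 0x15->0x0e len=4 : 06 9c 82 34
[3] 0x1e->0x1a len=3 : 76 fa 62
[4] 0x09->0x22 len=2 : 8d 2d
query mem[0x15]=0x06, mem[0x16]=0x9c, mem[0x22]=0x8d, mem[0x08]=0xb3

MEM[0x15,0x16,0x22,0x08] = 06 9c 8d b3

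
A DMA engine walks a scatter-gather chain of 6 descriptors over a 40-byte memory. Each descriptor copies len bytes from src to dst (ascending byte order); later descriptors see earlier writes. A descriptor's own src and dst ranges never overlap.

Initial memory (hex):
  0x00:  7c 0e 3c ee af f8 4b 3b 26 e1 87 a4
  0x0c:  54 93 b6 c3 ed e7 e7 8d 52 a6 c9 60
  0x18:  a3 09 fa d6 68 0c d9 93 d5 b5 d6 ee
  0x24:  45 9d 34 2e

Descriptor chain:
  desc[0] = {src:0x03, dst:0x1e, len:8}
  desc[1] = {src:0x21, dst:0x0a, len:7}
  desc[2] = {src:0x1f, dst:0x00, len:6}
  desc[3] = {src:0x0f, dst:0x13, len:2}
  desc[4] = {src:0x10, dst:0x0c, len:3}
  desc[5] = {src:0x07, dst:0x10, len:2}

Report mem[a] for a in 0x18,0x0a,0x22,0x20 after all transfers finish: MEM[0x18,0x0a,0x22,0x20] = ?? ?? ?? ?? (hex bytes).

MEM[0x18,0x0a,0x22,0x20] = a3 4b 3b f8

D0: mem[0x1e..0x25] <- [ee af f8 4b 3b 26 e1 87]
D1: mem[0x0a..0x10] <- [4b 3b 26 e1 87 34 2e]
D2: mem[0x00..0x05] <- [af f8 4b 3b 26 e1]
D3: mem[0x13..0x14] <- [34 2e]
D4: mem[0x0c..0x0e] <- [2e e7 e7]
D5: mem[0x10..0x11] <- [3b 26]
query mem[0x18]=0xa3, mem[0x0a]=0x4b, mem[0x22]=0x3b, mem[0x20]=0xf8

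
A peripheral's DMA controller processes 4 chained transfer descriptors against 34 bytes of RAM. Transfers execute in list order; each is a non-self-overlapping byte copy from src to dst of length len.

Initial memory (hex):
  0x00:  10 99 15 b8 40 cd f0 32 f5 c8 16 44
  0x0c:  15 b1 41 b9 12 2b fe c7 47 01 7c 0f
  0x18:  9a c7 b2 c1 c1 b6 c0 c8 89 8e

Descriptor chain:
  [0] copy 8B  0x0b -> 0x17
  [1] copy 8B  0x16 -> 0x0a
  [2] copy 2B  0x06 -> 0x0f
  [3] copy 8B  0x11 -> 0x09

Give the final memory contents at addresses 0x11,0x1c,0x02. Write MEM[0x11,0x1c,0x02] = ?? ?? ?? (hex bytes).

[0] 0x0b->0x17 len=8 : 44 15 b1 41 b9 12 2b fe
[1] 0x16->0x0a len=8 : 7c 44 15 b1 41 b9 12 2b
[2] 0x06->0x0f len=2 : f0 32
[3] 0x11->0x09 len=8 : 2b fe c7 47 01 7c 44 15
query mem[0x11]=0x2b, mem[0x1c]=0x12, mem[0x02]=0x15

MEM[0x11,0x1c,0x02] = 2b 12 15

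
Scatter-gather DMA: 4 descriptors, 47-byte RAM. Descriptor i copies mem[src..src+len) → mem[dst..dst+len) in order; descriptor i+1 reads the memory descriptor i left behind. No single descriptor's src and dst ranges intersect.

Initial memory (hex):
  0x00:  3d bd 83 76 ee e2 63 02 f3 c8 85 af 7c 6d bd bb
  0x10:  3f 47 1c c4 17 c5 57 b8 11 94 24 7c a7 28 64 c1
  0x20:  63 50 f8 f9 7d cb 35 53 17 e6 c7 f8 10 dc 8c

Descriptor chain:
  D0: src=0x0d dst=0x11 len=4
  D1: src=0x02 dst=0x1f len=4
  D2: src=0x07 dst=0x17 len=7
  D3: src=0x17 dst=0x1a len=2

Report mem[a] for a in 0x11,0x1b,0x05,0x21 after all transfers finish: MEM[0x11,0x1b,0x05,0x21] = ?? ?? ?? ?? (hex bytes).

[0] 0x0d->0x11 len=4 : 6d bd bb 3f
[1] 0x02->0x1f len=4 : 83 76 ee e2
[2] 0x07->0x17 len=7 : 02 f3 c8 85 af 7c 6d
[3] 0x17->0x1a len=2 : 02 f3
query mem[0x11]=0x6d, mem[0x1b]=0xf3, mem[0x05]=0xe2, mem[0x21]=0xee

MEM[0x11,0x1b,0x05,0x21] = 6d f3 e2 ee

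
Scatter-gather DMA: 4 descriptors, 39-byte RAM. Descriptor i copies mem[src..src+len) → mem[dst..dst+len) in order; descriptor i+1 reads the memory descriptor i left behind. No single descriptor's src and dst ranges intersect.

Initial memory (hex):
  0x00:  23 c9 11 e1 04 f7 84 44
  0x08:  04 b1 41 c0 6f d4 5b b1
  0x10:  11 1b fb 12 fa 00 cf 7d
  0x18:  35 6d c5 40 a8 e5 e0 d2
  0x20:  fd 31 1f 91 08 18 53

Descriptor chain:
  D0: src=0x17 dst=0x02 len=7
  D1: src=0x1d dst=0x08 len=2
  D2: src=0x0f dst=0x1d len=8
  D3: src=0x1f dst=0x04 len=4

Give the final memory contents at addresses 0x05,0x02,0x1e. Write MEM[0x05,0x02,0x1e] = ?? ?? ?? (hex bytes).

MEM[0x05,0x02,0x1e] = fb 7d 11

#0 dst[0x02+7] := {0x7d,0x35,0x6d,0xc5,0x40,0xa8,0xe5}
#1 dst[0x08+2] := {0xe5,0xe0}
#2 dst[0x1d+8] := {0xb1,0x11,0x1b,0xfb,0x12,0xfa,0x00,0xcf}
#3 dst[0x04+4] := {0x1b,0xfb,0x12,0xfa}
query mem[0x05]=0xfb, mem[0x02]=0x7d, mem[0x1e]=0x11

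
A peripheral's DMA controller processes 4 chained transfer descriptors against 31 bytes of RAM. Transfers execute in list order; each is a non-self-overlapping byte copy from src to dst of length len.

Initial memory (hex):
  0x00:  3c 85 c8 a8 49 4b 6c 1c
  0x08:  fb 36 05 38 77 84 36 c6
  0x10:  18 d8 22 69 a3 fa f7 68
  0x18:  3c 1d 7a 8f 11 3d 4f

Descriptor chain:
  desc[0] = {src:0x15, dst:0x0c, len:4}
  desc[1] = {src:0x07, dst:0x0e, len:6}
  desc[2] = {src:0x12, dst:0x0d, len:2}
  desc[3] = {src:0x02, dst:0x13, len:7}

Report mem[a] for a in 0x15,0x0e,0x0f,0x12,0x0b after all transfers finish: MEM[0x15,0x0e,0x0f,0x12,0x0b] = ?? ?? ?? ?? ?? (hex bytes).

MEM[0x15,0x0e,0x0f,0x12,0x0b] = 49 fa fb 38 38

D0: mem[0x0c..0x0f] <- [fa f7 68 3c]
D1: mem[0x0e..0x13] <- [1c fb 36 05 38 fa]
D2: mem[0x0d..0x0e] <- [38 fa]
D3: mem[0x13..0x19] <- [c8 a8 49 4b 6c 1c fb]
query mem[0x15]=0x49, mem[0x0e]=0xfa, mem[0x0f]=0xfb, mem[0x12]=0x38, mem[0x0b]=0x38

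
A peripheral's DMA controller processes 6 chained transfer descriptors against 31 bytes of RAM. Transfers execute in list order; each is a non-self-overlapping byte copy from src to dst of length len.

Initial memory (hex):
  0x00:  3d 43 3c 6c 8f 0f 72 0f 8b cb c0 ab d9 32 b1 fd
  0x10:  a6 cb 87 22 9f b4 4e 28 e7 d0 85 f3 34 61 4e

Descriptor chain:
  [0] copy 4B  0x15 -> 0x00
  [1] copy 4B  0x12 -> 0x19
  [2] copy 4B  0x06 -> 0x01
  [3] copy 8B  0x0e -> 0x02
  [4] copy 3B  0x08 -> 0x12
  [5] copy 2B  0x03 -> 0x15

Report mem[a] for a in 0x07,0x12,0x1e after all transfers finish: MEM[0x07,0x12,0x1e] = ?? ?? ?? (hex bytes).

[0] 0x15->0x00 len=4 : b4 4e 28 e7
[1] 0x12->0x19 len=4 : 87 22 9f b4
[2] 0x06->0x01 len=4 : 72 0f 8b cb
[3] 0x0e->0x02 len=8 : b1 fd a6 cb 87 22 9f b4
[4] 0x08->0x12 len=3 : 9f b4 c0
[5] 0x03->0x15 len=2 : fd a6
query mem[0x07]=0x22, mem[0x12]=0x9f, mem[0x1e]=0x4e

MEM[0x07,0x12,0x1e] = 22 9f 4e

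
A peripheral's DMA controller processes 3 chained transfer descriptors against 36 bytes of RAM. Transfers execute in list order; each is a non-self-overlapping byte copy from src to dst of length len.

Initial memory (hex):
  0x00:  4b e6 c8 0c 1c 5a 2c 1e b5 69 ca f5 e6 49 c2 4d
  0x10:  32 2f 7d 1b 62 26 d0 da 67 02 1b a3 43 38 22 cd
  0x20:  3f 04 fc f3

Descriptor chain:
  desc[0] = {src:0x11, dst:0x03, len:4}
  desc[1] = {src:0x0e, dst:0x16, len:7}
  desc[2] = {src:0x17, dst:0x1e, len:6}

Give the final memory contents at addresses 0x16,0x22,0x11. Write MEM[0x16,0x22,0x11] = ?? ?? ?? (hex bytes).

MEM[0x16,0x22,0x11] = c2 1b 2f

[0] 0x11->0x03 len=4 : 2f 7d 1b 62
[1] 0x0e->0x16 len=7 : c2 4d 32 2f 7d 1b 62
[2] 0x17->0x1e len=6 : 4d 32 2f 7d 1b 62
query mem[0x16]=0xc2, mem[0x22]=0x1b, mem[0x11]=0x2f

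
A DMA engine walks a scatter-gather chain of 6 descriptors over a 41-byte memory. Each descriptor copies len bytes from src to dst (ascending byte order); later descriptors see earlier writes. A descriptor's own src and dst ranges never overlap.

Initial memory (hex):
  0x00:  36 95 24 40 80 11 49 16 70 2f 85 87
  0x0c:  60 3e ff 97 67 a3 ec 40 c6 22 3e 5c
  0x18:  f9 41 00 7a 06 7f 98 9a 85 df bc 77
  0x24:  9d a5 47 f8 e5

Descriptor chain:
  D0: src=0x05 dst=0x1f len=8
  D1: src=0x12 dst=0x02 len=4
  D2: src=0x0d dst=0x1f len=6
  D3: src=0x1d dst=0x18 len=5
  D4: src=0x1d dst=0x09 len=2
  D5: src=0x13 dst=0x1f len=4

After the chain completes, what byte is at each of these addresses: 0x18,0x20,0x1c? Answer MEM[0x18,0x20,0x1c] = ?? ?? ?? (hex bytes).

D0: mem[0x1f..0x26] <- [11 49 16 70 2f 85 87 60]
D1: mem[0x02..0x05] <- [ec 40 c6 22]
D2: mem[0x1f..0x24] <- [3e ff 97 67 a3 ec]
D3: mem[0x18..0x1c] <- [7f 98 3e ff 97]
D4: mem[0x09..0x0a] <- [7f 98]
D5: mem[0x1f..0x22] <- [40 c6 22 3e]
query mem[0x18]=0x7f, mem[0x20]=0xc6, mem[0x1c]=0x97

MEM[0x18,0x20,0x1c] = 7f c6 97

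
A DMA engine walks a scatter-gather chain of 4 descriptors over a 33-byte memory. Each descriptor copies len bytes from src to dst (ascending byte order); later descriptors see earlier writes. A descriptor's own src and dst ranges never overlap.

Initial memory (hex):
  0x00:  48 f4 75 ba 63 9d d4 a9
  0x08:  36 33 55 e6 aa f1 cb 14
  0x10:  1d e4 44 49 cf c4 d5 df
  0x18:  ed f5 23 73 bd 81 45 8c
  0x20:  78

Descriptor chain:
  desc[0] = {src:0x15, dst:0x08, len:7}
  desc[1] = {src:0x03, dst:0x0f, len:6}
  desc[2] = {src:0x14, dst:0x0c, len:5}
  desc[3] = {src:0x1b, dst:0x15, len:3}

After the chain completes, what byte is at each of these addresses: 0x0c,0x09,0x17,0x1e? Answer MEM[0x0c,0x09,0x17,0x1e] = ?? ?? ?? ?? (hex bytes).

[0] 0x15->0x08 len=7 : c4 d5 df ed f5 23 73
[1] 0x03->0x0f len=6 : ba 63 9d d4 a9 c4
[2] 0x14->0x0c len=5 : c4 c4 d5 df ed
[3] 0x1b->0x15 len=3 : 73 bd 81
query mem[0x0c]=0xc4, mem[0x09]=0xd5, mem[0x17]=0x81, mem[0x1e]=0x45

MEM[0x0c,0x09,0x17,0x1e] = c4 d5 81 45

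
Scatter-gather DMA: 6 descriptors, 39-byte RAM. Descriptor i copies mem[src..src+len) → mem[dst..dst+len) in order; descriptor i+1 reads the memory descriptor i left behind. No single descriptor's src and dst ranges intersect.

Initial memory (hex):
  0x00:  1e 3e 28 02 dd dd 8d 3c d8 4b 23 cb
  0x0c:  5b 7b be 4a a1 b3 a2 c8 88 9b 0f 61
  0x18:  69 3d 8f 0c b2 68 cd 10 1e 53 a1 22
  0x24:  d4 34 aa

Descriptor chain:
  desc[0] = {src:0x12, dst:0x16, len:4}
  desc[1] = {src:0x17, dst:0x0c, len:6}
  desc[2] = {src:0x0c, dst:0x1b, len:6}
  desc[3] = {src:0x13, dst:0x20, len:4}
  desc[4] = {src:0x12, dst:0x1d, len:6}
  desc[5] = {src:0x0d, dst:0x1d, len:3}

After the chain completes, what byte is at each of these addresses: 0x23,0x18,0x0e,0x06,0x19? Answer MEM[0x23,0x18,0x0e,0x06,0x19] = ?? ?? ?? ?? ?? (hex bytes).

MEM[0x23,0x18,0x0e,0x06,0x19] = a2 88 9b 8d 9b

D0: mem[0x16..0x19] <- [a2 c8 88 9b]
D1: mem[0x0c..0x11] <- [c8 88 9b 8f 0c b2]
D2: mem[0x1b..0x20] <- [c8 88 9b 8f 0c b2]
D3: mem[0x20..0x23] <- [c8 88 9b a2]
D4: mem[0x1d..0x22] <- [a2 c8 88 9b a2 c8]
D5: mem[0x1d..0x1f] <- [88 9b 8f]
query mem[0x23]=0xa2, mem[0x18]=0x88, mem[0x0e]=0x9b, mem[0x06]=0x8d, mem[0x19]=0x9b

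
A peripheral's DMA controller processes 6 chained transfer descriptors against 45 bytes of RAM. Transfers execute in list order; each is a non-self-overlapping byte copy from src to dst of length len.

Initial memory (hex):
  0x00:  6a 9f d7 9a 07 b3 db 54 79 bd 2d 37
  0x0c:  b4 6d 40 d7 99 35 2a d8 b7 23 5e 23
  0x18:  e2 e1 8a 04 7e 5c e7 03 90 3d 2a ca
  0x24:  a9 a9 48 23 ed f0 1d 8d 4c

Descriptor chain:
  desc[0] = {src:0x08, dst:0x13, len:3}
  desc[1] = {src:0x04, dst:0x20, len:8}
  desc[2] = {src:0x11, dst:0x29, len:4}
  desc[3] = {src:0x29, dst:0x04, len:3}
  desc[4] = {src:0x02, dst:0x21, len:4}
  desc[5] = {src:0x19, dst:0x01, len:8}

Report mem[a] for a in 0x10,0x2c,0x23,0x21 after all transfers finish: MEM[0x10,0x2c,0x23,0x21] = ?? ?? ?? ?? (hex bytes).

MEM[0x10,0x2c,0x23,0x21] = 99 bd 35 d7

#0 dst[0x13+3] := {0x79,0xbd,0x2d}
#1 dst[0x20+8] := {0x07,0xb3,0xdb,0x54,0x79,0xbd,0x2d,0x37}
#2 dst[0x29+4] := {0x35,0x2a,0x79,0xbd}
#3 dst[0x04+3] := {0x35,0x2a,0x79}
#4 dst[0x21+4] := {0xd7,0x9a,0x35,0x2a}
#5 dst[0x01+8] := {0xe1,0x8a,0x04,0x7e,0x5c,0xe7,0x03,0x07}
query mem[0x10]=0x99, mem[0x2c]=0xbd, mem[0x23]=0x35, mem[0x21]=0xd7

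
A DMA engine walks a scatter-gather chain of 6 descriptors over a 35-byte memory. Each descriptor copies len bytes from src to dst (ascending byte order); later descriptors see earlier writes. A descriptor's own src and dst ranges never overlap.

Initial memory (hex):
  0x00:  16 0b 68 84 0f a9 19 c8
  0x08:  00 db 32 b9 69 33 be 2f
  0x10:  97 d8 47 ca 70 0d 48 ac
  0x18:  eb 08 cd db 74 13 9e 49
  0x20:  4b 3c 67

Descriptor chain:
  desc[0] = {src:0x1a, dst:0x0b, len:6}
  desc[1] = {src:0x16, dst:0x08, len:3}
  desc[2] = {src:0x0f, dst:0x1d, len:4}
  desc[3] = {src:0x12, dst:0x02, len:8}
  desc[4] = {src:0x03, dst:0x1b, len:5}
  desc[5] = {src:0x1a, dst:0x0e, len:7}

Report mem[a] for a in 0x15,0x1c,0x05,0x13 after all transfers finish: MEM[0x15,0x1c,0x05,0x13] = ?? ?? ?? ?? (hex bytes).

D0: mem[0x0b..0x10] <- [cd db 74 13 9e 49]
D1: mem[0x08..0x0a] <- [48 ac eb]
D2: mem[0x1d..0x20] <- [9e 49 d8 47]
D3: mem[0x02..0x09] <- [47 ca 70 0d 48 ac eb 08]
D4: mem[0x1b..0x1f] <- [ca 70 0d 48 ac]
D5: mem[0x0e..0x14] <- [cd ca 70 0d 48 ac 47]
query mem[0x15]=0x0d, mem[0x1c]=0x70, mem[0x05]=0x0d, mem[0x13]=0xac

MEM[0x15,0x1c,0x05,0x13] = 0d 70 0d ac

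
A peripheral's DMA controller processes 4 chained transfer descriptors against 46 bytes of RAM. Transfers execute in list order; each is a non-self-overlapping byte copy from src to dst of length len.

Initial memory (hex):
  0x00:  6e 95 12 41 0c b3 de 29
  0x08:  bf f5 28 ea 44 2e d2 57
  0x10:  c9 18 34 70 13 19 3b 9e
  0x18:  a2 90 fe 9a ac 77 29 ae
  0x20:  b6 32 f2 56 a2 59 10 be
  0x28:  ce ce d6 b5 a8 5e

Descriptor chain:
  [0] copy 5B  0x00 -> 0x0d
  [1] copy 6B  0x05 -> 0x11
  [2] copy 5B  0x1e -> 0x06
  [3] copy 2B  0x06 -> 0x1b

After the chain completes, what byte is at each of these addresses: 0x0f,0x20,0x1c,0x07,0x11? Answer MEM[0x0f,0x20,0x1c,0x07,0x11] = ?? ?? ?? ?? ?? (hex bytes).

MEM[0x0f,0x20,0x1c,0x07,0x11] = 12 b6 ae ae b3

D0: mem[0x0d..0x11] <- [6e 95 12 41 0c]
D1: mem[0x11..0x16] <- [b3 de 29 bf f5 28]
D2: mem[0x06..0x0a] <- [29 ae b6 32 f2]
D3: mem[0x1b..0x1c] <- [29 ae]
query mem[0x0f]=0x12, mem[0x20]=0xb6, mem[0x1c]=0xae, mem[0x07]=0xae, mem[0x11]=0xb3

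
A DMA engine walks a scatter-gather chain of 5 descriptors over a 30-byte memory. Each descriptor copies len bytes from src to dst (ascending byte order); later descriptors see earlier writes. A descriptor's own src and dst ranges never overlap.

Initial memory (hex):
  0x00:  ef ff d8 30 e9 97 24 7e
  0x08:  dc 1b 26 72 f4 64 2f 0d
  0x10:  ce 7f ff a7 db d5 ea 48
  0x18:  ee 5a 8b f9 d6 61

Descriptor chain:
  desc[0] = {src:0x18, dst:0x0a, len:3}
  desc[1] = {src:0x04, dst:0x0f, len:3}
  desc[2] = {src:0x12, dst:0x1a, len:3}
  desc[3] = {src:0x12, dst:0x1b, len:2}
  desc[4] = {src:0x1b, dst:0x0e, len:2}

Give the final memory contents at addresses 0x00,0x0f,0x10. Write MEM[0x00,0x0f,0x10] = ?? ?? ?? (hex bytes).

#0 dst[0x0a+3] := {0xee,0x5a,0x8b}
#1 dst[0x0f+3] := {0xe9,0x97,0x24}
#2 dst[0x1a+3] := {0xff,0xa7,0xdb}
#3 dst[0x1b+2] := {0xff,0xa7}
#4 dst[0x0e+2] := {0xff,0xa7}
query mem[0x00]=0xef, mem[0x0f]=0xa7, mem[0x10]=0x97

MEM[0x00,0x0f,0x10] = ef a7 97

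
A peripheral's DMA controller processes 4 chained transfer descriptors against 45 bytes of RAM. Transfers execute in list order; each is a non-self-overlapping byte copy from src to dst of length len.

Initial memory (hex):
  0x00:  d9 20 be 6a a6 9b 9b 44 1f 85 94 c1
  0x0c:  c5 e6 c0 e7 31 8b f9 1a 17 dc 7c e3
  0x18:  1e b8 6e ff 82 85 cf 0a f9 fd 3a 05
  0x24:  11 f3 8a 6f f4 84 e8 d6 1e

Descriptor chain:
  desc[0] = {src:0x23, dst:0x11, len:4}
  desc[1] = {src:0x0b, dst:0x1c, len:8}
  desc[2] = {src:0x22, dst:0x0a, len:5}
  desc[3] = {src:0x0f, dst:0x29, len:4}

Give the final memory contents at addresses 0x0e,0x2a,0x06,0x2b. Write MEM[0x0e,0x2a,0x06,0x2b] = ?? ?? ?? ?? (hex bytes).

#0 dst[0x11+4] := {0x05,0x11,0xf3,0x8a}
#1 dst[0x1c+8] := {0xc1,0xc5,0xe6,0xc0,0xe7,0x31,0x05,0x11}
#2 dst[0x0a+5] := {0x05,0x11,0x11,0xf3,0x8a}
#3 dst[0x29+4] := {0xe7,0x31,0x05,0x11}
query mem[0x0e]=0x8a, mem[0x2a]=0x31, mem[0x06]=0x9b, mem[0x2b]=0x05

MEM[0x0e,0x2a,0x06,0x2b] = 8a 31 9b 05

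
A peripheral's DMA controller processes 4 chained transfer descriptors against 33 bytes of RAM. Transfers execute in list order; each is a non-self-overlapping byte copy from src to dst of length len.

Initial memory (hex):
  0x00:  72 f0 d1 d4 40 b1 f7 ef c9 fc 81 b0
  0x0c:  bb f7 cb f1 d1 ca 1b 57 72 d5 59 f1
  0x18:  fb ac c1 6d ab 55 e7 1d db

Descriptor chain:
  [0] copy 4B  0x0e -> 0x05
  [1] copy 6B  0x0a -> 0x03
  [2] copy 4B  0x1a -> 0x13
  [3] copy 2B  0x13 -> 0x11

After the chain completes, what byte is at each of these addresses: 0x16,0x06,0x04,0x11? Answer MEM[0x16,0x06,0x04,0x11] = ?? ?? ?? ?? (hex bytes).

D0: mem[0x05..0x08] <- [cb f1 d1 ca]
D1: mem[0x03..0x08] <- [81 b0 bb f7 cb f1]
D2: mem[0x13..0x16] <- [c1 6d ab 55]
D3: mem[0x11..0x12] <- [c1 6d]
query mem[0x16]=0x55, mem[0x06]=0xf7, mem[0x04]=0xb0, mem[0x11]=0xc1

MEM[0x16,0x06,0x04,0x11] = 55 f7 b0 c1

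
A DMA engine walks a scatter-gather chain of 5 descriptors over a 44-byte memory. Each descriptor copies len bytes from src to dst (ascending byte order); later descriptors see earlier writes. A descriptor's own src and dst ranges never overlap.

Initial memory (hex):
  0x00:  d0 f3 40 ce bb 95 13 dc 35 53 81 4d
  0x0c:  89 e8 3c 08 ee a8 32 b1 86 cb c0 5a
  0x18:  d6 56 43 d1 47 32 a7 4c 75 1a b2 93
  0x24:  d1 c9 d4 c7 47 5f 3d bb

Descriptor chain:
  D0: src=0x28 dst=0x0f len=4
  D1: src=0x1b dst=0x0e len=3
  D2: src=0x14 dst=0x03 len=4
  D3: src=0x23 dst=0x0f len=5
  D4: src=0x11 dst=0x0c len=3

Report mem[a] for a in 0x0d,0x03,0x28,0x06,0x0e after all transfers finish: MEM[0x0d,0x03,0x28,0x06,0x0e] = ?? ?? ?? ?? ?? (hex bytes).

MEM[0x0d,0x03,0x28,0x06,0x0e] = d4 86 47 5a c7

[0] 0x28->0x0f len=4 : 47 5f 3d bb
[1] 0x1b->0x0e len=3 : d1 47 32
[2] 0x14->0x03 len=4 : 86 cb c0 5a
[3] 0x23->0x0f len=5 : 93 d1 c9 d4 c7
[4] 0x11->0x0c len=3 : c9 d4 c7
query mem[0x0d]=0xd4, mem[0x03]=0x86, mem[0x28]=0x47, mem[0x06]=0x5a, mem[0x0e]=0xc7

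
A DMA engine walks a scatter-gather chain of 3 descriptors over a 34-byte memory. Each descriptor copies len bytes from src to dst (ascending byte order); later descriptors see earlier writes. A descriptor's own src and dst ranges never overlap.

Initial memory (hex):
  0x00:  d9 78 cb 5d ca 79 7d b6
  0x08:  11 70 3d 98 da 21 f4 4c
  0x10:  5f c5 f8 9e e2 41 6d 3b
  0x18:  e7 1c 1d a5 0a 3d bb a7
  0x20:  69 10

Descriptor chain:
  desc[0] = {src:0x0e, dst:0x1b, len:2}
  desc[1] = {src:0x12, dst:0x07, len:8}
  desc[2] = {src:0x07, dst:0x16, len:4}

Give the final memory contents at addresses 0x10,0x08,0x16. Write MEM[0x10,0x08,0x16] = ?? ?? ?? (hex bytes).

[0] 0x0e->0x1b len=2 : f4 4c
[1] 0x12->0x07 len=8 : f8 9e e2 41 6d 3b e7 1c
[2] 0x07->0x16 len=4 : f8 9e e2 41
query mem[0x10]=0x5f, mem[0x08]=0x9e, mem[0x16]=0xf8

MEM[0x10,0x08,0x16] = 5f 9e f8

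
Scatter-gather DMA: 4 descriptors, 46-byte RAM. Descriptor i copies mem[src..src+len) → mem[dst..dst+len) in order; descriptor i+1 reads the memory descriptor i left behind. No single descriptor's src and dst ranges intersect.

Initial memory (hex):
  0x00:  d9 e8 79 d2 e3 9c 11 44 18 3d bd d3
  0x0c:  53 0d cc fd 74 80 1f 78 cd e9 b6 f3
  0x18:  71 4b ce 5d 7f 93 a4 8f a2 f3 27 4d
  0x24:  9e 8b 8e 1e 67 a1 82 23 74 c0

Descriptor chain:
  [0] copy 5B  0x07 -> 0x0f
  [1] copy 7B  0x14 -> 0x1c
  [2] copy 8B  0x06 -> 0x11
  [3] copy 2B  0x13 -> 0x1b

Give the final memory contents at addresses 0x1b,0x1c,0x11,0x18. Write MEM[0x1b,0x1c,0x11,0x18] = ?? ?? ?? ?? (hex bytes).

#0 dst[0x0f+5] := {0x44,0x18,0x3d,0xbd,0xd3}
#1 dst[0x1c+7] := {0xcd,0xe9,0xb6,0xf3,0x71,0x4b,0xce}
#2 dst[0x11+8] := {0x11,0x44,0x18,0x3d,0xbd,0xd3,0x53,0x0d}
#3 dst[0x1b+2] := {0x18,0x3d}
query mem[0x1b]=0x18, mem[0x1c]=0x3d, mem[0x11]=0x11, mem[0x18]=0x0d

MEM[0x1b,0x1c,0x11,0x18] = 18 3d 11 0d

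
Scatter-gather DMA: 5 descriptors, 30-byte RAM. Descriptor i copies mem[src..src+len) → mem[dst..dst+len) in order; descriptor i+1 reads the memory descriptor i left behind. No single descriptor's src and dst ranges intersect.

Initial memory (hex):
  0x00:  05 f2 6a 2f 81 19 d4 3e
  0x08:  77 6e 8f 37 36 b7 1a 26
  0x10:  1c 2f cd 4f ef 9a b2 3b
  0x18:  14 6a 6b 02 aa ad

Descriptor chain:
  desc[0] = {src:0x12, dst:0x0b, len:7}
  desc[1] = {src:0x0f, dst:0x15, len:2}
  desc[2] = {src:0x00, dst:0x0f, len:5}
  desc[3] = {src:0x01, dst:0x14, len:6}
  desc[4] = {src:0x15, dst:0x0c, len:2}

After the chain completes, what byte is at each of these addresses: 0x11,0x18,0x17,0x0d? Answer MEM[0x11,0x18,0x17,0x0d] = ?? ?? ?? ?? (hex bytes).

MEM[0x11,0x18,0x17,0x0d] = 6a 19 81 2f

#0 dst[0x0b+7] := {0xcd,0x4f,0xef,0x9a,0xb2,0x3b,0x14}
#1 dst[0x15+2] := {0xb2,0x3b}
#2 dst[0x0f+5] := {0x05,0xf2,0x6a,0x2f,0x81}
#3 dst[0x14+6] := {0xf2,0x6a,0x2f,0x81,0x19,0xd4}
#4 dst[0x0c+2] := {0x6a,0x2f}
query mem[0x11]=0x6a, mem[0x18]=0x19, mem[0x17]=0x81, mem[0x0d]=0x2f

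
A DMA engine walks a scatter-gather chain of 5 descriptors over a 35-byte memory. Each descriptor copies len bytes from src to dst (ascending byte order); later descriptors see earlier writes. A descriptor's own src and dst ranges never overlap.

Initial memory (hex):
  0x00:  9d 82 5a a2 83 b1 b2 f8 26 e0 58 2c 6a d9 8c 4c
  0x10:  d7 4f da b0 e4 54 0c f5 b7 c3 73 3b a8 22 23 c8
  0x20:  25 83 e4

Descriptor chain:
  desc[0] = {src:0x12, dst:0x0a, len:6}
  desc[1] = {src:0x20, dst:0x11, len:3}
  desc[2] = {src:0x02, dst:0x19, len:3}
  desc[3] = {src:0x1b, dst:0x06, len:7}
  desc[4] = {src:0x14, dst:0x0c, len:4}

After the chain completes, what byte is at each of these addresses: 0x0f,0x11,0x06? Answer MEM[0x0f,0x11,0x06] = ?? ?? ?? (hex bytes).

D0: mem[0x0a..0x0f] <- [da b0 e4 54 0c f5]
D1: mem[0x11..0x13] <- [25 83 e4]
D2: mem[0x19..0x1b] <- [5a a2 83]
D3: mem[0x06..0x0c] <- [83 a8 22 23 c8 25 83]
D4: mem[0x0c..0x0f] <- [e4 54 0c f5]
query mem[0x0f]=0xf5, mem[0x11]=0x25, mem[0x06]=0x83

MEM[0x0f,0x11,0x06] = f5 25 83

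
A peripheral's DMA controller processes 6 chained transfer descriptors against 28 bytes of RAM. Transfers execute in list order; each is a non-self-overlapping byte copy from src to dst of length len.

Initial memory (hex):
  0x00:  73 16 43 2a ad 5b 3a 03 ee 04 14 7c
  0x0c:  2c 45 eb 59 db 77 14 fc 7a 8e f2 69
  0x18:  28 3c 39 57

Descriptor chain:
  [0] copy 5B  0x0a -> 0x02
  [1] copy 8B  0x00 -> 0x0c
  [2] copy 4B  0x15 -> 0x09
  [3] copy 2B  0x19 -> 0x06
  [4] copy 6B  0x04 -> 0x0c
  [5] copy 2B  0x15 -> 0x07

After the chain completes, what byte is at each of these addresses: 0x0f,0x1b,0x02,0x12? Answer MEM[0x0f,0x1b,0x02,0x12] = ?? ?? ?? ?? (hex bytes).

#0 dst[0x02+5] := {0x14,0x7c,0x2c,0x45,0xeb}
#1 dst[0x0c+8] := {0x73,0x16,0x14,0x7c,0x2c,0x45,0xeb,0x03}
#2 dst[0x09+4] := {0x8e,0xf2,0x69,0x28}
#3 dst[0x06+2] := {0x3c,0x39}
#4 dst[0x0c+6] := {0x2c,0x45,0x3c,0x39,0xee,0x8e}
#5 dst[0x07+2] := {0x8e,0xf2}
query mem[0x0f]=0x39, mem[0x1b]=0x57, mem[0x02]=0x14, mem[0x12]=0xeb

MEM[0x0f,0x1b,0x02,0x12] = 39 57 14 eb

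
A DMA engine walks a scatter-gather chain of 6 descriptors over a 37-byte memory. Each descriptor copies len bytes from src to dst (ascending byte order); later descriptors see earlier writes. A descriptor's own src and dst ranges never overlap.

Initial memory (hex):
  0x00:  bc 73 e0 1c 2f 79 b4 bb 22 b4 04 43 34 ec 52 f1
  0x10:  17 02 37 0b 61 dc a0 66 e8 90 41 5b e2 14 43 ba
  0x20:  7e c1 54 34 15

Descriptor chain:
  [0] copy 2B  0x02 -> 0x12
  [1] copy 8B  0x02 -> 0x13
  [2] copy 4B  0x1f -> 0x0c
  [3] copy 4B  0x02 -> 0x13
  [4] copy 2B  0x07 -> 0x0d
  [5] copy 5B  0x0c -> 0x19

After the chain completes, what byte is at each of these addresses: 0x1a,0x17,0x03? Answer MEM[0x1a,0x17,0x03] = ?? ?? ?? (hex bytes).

  after D0: wrote 2B at 0x12 = e01c
  after D1: wrote 8B at 0x13 = e01c2f79b4bb22b4
  after D2: wrote 4B at 0x0c = ba7ec154
  after D3: wrote 4B at 0x13 = e01c2f79
  after D4: wrote 2B at 0x0d = bb22
  after D5: wrote 5B at 0x19 = babb225417
query mem[0x1a]=0xbb, mem[0x17]=0xb4, mem[0x03]=0x1c

MEM[0x1a,0x17,0x03] = bb b4 1c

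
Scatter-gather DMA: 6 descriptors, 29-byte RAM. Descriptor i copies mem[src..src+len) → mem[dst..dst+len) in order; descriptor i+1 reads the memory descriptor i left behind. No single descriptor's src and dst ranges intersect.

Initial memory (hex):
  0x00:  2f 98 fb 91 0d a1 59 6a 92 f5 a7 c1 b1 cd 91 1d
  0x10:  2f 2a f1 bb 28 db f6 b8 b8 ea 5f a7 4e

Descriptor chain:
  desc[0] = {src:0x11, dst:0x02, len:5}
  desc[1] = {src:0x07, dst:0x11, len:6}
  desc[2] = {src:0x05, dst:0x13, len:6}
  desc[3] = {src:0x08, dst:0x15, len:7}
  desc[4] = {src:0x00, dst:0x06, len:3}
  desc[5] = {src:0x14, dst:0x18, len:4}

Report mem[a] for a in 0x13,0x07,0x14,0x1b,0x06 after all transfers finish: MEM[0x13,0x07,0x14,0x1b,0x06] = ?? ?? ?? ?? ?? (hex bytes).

  after D0: wrote 5B at 0x02 = 2af1bb28db
  after D1: wrote 6B at 0x11 = 6a92f5a7c1b1
  after D2: wrote 6B at 0x13 = 28db6a92f5a7
  after D3: wrote 7B at 0x15 = 92f5a7c1b1cd91
  after D4: wrote 3B at 0x06 = 2f982a
  after D5: wrote 4B at 0x18 = db92f5a7
query mem[0x13]=0x28, mem[0x07]=0x98, mem[0x14]=0xdb, mem[0x1b]=0xa7, mem[0x06]=0x2f

MEM[0x13,0x07,0x14,0x1b,0x06] = 28 98 db a7 2f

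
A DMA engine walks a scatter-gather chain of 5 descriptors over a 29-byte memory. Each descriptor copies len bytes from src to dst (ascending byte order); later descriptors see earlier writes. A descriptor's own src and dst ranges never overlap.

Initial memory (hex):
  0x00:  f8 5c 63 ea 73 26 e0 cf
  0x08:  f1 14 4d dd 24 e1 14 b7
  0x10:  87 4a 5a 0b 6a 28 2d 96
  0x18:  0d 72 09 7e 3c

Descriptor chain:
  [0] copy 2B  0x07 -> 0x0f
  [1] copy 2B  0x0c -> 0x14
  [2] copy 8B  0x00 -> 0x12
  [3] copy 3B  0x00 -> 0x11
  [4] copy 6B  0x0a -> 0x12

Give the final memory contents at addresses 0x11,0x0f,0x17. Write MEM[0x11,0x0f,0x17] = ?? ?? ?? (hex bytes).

#0 dst[0x0f+2] := {0xcf,0xf1}
#1 dst[0x14+2] := {0x24,0xe1}
#2 dst[0x12+8] := {0xf8,0x5c,0x63,0xea,0x73,0x26,0xe0,0xcf}
#3 dst[0x11+3] := {0xf8,0x5c,0x63}
#4 dst[0x12+6] := {0x4d,0xdd,0x24,0xe1,0x14,0xcf}
query mem[0x11]=0xf8, mem[0x0f]=0xcf, mem[0x17]=0xcf

MEM[0x11,0x0f,0x17] = f8 cf cf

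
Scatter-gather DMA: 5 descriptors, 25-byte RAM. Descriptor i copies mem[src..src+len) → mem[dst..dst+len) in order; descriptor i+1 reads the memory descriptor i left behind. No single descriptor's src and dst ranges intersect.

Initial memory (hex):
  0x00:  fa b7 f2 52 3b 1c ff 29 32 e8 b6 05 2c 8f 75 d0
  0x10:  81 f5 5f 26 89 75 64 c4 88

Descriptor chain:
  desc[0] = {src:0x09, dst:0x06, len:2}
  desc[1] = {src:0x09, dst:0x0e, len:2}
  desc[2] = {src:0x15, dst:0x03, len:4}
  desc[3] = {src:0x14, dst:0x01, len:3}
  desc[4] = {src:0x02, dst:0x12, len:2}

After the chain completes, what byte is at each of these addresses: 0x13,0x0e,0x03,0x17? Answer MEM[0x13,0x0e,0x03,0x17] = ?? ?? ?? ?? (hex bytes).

MEM[0x13,0x0e,0x03,0x17] = 64 e8 64 c4

D0: mem[0x06..0x07] <- [e8 b6]
D1: mem[0x0e..0x0f] <- [e8 b6]
D2: mem[0x03..0x06] <- [75 64 c4 88]
D3: mem[0x01..0x03] <- [89 75 64]
D4: mem[0x12..0x13] <- [75 64]
query mem[0x13]=0x64, mem[0x0e]=0xe8, mem[0x03]=0x64, mem[0x17]=0xc4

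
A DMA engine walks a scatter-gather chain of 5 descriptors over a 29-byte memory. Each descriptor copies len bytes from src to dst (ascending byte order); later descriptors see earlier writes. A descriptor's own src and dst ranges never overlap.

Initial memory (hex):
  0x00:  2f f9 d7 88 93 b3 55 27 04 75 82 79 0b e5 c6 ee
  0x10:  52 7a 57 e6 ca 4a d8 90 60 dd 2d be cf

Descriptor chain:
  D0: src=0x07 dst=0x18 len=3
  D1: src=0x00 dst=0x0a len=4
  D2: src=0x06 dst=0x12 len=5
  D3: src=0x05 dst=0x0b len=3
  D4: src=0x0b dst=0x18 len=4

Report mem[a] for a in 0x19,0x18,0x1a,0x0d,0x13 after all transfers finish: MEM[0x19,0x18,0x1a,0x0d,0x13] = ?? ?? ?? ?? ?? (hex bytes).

MEM[0x19,0x18,0x1a,0x0d,0x13] = 55 b3 27 27 27

D0: mem[0x18..0x1a] <- [27 04 75]
D1: mem[0x0a..0x0d] <- [2f f9 d7 88]
D2: mem[0x12..0x16] <- [55 27 04 75 2f]
D3: mem[0x0b..0x0d] <- [b3 55 27]
D4: mem[0x18..0x1b] <- [b3 55 27 c6]
query mem[0x19]=0x55, mem[0x18]=0xb3, mem[0x1a]=0x27, mem[0x0d]=0x27, mem[0x13]=0x27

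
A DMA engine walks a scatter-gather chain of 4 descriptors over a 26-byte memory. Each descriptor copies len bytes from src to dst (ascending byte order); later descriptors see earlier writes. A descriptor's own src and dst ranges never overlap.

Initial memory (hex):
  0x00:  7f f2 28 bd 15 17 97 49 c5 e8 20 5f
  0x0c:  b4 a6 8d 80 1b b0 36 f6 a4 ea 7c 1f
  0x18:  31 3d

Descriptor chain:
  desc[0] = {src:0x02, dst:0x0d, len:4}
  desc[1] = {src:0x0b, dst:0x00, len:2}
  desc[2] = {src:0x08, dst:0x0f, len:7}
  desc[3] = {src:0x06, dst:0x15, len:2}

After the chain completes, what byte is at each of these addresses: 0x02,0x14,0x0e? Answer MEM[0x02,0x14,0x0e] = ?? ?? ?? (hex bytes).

MEM[0x02,0x14,0x0e] = 28 28 bd

#0 dst[0x0d+4] := {0x28,0xbd,0x15,0x17}
#1 dst[0x00+2] := {0x5f,0xb4}
#2 dst[0x0f+7] := {0xc5,0xe8,0x20,0x5f,0xb4,0x28,0xbd}
#3 dst[0x15+2] := {0x97,0x49}
query mem[0x02]=0x28, mem[0x14]=0x28, mem[0x0e]=0xbd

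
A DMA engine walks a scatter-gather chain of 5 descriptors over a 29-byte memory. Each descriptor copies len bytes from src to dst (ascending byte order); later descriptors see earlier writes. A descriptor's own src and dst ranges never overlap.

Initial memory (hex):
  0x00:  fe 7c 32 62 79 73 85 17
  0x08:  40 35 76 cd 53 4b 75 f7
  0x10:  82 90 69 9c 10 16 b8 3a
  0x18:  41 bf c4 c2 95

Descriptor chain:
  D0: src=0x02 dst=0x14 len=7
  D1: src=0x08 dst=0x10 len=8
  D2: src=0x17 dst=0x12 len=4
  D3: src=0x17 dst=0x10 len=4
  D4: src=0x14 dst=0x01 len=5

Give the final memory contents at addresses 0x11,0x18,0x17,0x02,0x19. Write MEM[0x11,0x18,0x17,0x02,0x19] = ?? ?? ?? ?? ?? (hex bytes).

MEM[0x11,0x18,0x17,0x02,0x19] = 85 85 f7 40 17

  after D0: wrote 7B at 0x14 = 32627973851740
  after D1: wrote 8B at 0x10 = 403576cd534b75f7
  after D2: wrote 4B at 0x12 = f7851740
  after D3: wrote 4B at 0x10 = f7851740
  after D4: wrote 5B at 0x01 = 174075f785
query mem[0x11]=0x85, mem[0x18]=0x85, mem[0x17]=0xf7, mem[0x02]=0x40, mem[0x19]=0x17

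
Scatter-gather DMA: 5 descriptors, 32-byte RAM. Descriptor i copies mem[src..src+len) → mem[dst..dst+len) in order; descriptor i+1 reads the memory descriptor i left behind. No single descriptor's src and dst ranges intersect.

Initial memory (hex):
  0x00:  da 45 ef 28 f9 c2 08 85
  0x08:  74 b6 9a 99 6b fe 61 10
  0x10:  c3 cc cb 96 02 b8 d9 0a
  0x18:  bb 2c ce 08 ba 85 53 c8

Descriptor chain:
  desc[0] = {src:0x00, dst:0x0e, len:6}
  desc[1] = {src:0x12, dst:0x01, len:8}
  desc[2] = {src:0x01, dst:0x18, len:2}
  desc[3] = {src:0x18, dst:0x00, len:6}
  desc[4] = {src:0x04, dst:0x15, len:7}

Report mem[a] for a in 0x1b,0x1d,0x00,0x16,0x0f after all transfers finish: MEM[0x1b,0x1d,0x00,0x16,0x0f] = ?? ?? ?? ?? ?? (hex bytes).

MEM[0x1b,0x1d,0x00,0x16,0x0f] = 9a 85 f9 85 45

[0] 0x00->0x0e len=6 : da 45 ef 28 f9 c2
[1] 0x12->0x01 len=8 : f9 c2 02 b8 d9 0a bb 2c
[2] 0x01->0x18 len=2 : f9 c2
[3] 0x18->0x00 len=6 : f9 c2 ce 08 ba 85
[4] 0x04->0x15 len=7 : ba 85 0a bb 2c b6 9a
query mem[0x1b]=0x9a, mem[0x1d]=0x85, mem[0x00]=0xf9, mem[0x16]=0x85, mem[0x0f]=0x45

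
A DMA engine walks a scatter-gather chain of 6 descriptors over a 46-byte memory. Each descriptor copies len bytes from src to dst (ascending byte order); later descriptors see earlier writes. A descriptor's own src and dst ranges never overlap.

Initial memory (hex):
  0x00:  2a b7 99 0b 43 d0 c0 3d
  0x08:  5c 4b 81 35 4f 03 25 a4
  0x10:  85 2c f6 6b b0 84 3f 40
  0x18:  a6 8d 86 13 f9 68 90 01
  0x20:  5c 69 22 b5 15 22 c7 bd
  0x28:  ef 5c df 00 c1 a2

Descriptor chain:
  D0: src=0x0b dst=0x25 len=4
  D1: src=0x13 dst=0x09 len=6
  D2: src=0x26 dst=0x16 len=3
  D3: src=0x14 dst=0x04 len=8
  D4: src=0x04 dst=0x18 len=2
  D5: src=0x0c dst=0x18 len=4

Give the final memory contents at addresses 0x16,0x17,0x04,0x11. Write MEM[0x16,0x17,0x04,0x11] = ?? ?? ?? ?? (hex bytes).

D0: mem[0x25..0x28] <- [35 4f 03 25]
D1: mem[0x09..0x0e] <- [6b b0 84 3f 40 a6]
D2: mem[0x16..0x18] <- [4f 03 25]
D3: mem[0x04..0x0b] <- [b0 84 4f 03 25 8d 86 13]
D4: mem[0x18..0x19] <- [b0 84]
D5: mem[0x18..0x1b] <- [3f 40 a6 a4]
query mem[0x16]=0x4f, mem[0x17]=0x03, mem[0x04]=0xb0, mem[0x11]=0x2c

MEM[0x16,0x17,0x04,0x11] = 4f 03 b0 2c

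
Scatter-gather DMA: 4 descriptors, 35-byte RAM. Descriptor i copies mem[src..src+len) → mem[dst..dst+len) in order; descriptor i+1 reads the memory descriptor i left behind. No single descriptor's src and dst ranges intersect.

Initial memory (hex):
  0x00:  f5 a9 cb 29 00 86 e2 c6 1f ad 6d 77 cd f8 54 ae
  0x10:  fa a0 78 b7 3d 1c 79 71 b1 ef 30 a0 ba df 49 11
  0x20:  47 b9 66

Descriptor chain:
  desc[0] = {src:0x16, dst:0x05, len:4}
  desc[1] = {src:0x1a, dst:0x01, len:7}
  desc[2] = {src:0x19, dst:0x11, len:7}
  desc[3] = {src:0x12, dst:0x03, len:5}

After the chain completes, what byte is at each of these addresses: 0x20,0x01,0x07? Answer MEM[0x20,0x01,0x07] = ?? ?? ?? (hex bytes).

#0 dst[0x05+4] := {0x79,0x71,0xb1,0xef}
#1 dst[0x01+7] := {0x30,0xa0,0xba,0xdf,0x49,0x11,0x47}
#2 dst[0x11+7] := {0xef,0x30,0xa0,0xba,0xdf,0x49,0x11}
#3 dst[0x03+5] := {0x30,0xa0,0xba,0xdf,0x49}
query mem[0x20]=0x47, mem[0x01]=0x30, mem[0x07]=0x49

MEM[0x20,0x01,0x07] = 47 30 49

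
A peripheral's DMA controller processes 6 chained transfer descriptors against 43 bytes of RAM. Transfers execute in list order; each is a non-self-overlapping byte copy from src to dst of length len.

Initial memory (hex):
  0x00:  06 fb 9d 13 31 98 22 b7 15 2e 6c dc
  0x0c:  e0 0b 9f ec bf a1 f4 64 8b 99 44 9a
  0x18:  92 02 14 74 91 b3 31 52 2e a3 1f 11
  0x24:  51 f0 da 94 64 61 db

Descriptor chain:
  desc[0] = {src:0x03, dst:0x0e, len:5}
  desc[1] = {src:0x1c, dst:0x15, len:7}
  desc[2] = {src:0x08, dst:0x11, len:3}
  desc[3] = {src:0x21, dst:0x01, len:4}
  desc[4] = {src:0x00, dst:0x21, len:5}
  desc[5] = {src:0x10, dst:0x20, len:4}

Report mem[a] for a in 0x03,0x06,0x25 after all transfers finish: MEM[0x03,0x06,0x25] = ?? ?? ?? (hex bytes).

MEM[0x03,0x06,0x25] = 11 22 51

D0: mem[0x0e..0x12] <- [13 31 98 22 b7]
D1: mem[0x15..0x1b] <- [91 b3 31 52 2e a3 1f]
D2: mem[0x11..0x13] <- [15 2e 6c]
D3: mem[0x01..0x04] <- [a3 1f 11 51]
D4: mem[0x21..0x25] <- [06 a3 1f 11 51]
D5: mem[0x20..0x23] <- [98 15 2e 6c]
query mem[0x03]=0x11, mem[0x06]=0x22, mem[0x25]=0x51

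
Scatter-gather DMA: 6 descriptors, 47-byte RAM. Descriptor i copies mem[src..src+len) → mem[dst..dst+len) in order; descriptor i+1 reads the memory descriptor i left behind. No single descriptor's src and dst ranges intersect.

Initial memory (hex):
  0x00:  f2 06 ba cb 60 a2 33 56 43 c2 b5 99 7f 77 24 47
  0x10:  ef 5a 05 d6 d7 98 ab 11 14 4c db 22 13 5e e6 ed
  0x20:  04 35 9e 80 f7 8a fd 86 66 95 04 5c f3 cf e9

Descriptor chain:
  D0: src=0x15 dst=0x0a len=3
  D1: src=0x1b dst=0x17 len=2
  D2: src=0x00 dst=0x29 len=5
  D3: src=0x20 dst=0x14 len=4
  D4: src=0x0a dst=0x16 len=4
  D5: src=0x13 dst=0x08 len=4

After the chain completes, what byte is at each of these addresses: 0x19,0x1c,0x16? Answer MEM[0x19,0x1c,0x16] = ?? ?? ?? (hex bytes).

MEM[0x19,0x1c,0x16] = 77 13 98

[0] 0x15->0x0a len=3 : 98 ab 11
[1] 0x1b->0x17 len=2 : 22 13
[2] 0x00->0x29 len=5 : f2 06 ba cb 60
[3] 0x20->0x14 len=4 : 04 35 9e 80
[4] 0x0a->0x16 len=4 : 98 ab 11 77
[5] 0x13->0x08 len=4 : d6 04 35 98
query mem[0x19]=0x77, mem[0x1c]=0x13, mem[0x16]=0x98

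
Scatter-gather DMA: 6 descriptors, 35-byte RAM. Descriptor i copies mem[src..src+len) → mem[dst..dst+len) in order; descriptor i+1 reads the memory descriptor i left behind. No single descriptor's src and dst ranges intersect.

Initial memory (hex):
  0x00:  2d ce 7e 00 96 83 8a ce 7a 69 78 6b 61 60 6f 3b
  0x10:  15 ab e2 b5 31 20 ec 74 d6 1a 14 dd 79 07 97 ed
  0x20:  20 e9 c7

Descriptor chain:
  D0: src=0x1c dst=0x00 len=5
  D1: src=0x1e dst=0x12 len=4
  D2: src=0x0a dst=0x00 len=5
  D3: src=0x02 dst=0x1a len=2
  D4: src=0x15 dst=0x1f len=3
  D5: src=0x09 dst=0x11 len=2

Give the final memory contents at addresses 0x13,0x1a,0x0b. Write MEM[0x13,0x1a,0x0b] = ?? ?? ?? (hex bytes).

D0: mem[0x00..0x04] <- [79 07 97 ed 20]
D1: mem[0x12..0x15] <- [97 ed 20 e9]
D2: mem[0x00..0x04] <- [78 6b 61 60 6f]
D3: mem[0x1a..0x1b] <- [61 60]
D4: mem[0x1f..0x21] <- [e9 ec 74]
D5: mem[0x11..0x12] <- [69 78]
query mem[0x13]=0xed, mem[0x1a]=0x61, mem[0x0b]=0x6b

MEM[0x13,0x1a,0x0b] = ed 61 6b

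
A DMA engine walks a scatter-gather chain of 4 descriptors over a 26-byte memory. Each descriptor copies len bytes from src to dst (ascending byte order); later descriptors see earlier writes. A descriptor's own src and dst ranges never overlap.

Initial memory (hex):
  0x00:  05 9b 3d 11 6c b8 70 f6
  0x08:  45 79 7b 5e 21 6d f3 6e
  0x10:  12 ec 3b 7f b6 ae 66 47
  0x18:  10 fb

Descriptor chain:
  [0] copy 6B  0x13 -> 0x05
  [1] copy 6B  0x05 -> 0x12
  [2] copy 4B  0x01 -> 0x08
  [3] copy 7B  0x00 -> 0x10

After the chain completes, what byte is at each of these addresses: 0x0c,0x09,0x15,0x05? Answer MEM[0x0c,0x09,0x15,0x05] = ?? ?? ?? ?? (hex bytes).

MEM[0x0c,0x09,0x15,0x05] = 21 3d 7f 7f

  after D0: wrote 6B at 0x05 = 7fb6ae664710
  after D1: wrote 6B at 0x12 = 7fb6ae664710
  after D2: wrote 4B at 0x08 = 9b3d116c
  after D3: wrote 7B at 0x10 = 059b3d116c7fb6
query mem[0x0c]=0x21, mem[0x09]=0x3d, mem[0x15]=0x7f, mem[0x05]=0x7f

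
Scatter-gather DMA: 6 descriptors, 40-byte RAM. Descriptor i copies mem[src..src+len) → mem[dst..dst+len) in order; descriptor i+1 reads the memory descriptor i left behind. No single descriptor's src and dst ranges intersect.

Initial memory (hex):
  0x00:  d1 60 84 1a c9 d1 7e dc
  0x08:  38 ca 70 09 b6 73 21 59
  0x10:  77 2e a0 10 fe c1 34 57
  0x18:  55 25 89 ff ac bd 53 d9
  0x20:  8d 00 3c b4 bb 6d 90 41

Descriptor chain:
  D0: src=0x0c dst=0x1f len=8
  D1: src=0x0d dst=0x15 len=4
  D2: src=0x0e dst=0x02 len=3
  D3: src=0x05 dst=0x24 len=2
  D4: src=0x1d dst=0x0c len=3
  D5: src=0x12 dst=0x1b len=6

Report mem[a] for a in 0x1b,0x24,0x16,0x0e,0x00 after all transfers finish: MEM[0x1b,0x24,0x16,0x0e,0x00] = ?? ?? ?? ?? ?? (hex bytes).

MEM[0x1b,0x24,0x16,0x0e,0x00] = a0 d1 21 b6 d1

  after D0: wrote 8B at 0x1f = b6732159772ea010
  after D1: wrote 4B at 0x15 = 73215977
  after D2: wrote 3B at 0x02 = 215977
  after D3: wrote 2B at 0x24 = d17e
  after D4: wrote 3B at 0x0c = bd53b6
  after D5: wrote 6B at 0x1b = a010fe732159
query mem[0x1b]=0xa0, mem[0x24]=0xd1, mem[0x16]=0x21, mem[0x0e]=0xb6, mem[0x00]=0xd1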